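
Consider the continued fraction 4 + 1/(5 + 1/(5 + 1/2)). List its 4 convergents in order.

Using the convergent recurrence p_i = a_i*p_{i-1} + p_{i-2}, q_i = a_i*q_{i-1} + q_{i-2} with p_{-2}=0, p_{-1}=1, q_{-2}=1, q_{-1}=0:
  i=0: a_0=4, p_0 = 4*1 + 0 = 4, q_0 = 4*0 + 1 = 1.
  i=1: a_1=5, p_1 = 5*4 + 1 = 21, q_1 = 5*1 + 0 = 5.
  i=2: a_2=5, p_2 = 5*21 + 4 = 109, q_2 = 5*5 + 1 = 26.
  i=3: a_3=2, p_3 = 2*109 + 21 = 239, q_3 = 2*26 + 5 = 57.

4/1, 21/5, 109/26, 239/57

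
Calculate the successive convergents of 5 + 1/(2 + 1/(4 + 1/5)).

5/1, 11/2, 49/9, 256/47

Using the convergent recurrence p_i = a_i*p_{i-1} + p_{i-2}, q_i = a_i*q_{i-1} + q_{i-2} with p_{-2}=0, p_{-1}=1, q_{-2}=1, q_{-1}=0:
  i=0: a_0=5, p_0 = 5*1 + 0 = 5, q_0 = 5*0 + 1 = 1.
  i=1: a_1=2, p_1 = 2*5 + 1 = 11, q_1 = 2*1 + 0 = 2.
  i=2: a_2=4, p_2 = 4*11 + 5 = 49, q_2 = 4*2 + 1 = 9.
  i=3: a_3=5, p_3 = 5*49 + 11 = 256, q_3 = 5*9 + 2 = 47.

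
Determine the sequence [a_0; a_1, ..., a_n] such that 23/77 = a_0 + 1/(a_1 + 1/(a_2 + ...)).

Run the Euclidean algorithm on 23 and 77; the successive quotients are the partial quotients a_0, a_1, ... (each step inverts the fractional part left over by the previous one):
  23 = 0*77 + 23, so a_0 = 0.
  77 = 3*23 + 8, so a_1 = 3.
  23 = 2*8 + 7, so a_2 = 2.
  8 = 1*7 + 1, so a_3 = 1.
  7 = 7*1 + 0, so a_4 = 7.
The remainder reaches 0 after 5 divisions, so the expansion has 5 partial quotients, read off in order.

[0; 3, 2, 1, 7]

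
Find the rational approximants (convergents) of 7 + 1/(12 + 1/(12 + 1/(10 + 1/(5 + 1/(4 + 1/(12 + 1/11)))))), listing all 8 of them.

Using the convergent recurrence p_i = a_i*p_{i-1} + p_{i-2}, q_i = a_i*q_{i-1} + q_{i-2} with p_{-2}=0, p_{-1}=1, q_{-2}=1, q_{-1}=0:
  i=0: a_0=7, p_0 = 7*1 + 0 = 7, q_0 = 7*0 + 1 = 1.
  i=1: a_1=12, p_1 = 12*7 + 1 = 85, q_1 = 12*1 + 0 = 12.
  i=2: a_2=12, p_2 = 12*85 + 7 = 1027, q_2 = 12*12 + 1 = 145.
  i=3: a_3=10, p_3 = 10*1027 + 85 = 10355, q_3 = 10*145 + 12 = 1462.
  i=4: a_4=5, p_4 = 5*10355 + 1027 = 52802, q_4 = 5*1462 + 145 = 7455.
  i=5: a_5=4, p_5 = 4*52802 + 10355 = 221563, q_5 = 4*7455 + 1462 = 31282.
  i=6: a_6=12, p_6 = 12*221563 + 52802 = 2711558, q_6 = 12*31282 + 7455 = 382839.
  i=7: a_7=11, p_7 = 11*2711558 + 221563 = 30048701, q_7 = 11*382839 + 31282 = 4242511.

7/1, 85/12, 1027/145, 10355/1462, 52802/7455, 221563/31282, 2711558/382839, 30048701/4242511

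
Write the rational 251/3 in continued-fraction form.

Run the Euclidean algorithm on 251 and 3; the successive quotients are the partial quotients a_0, a_1, ... (each step inverts the fractional part left over by the previous one):
  251 = 83*3 + 2, so a_0 = 83.
  3 = 1*2 + 1, so a_1 = 1.
  2 = 2*1 + 0, so a_2 = 2.
The remainder reaches 0 after 3 divisions, so the expansion has 3 partial quotients, read off in order.

[83; 1, 2]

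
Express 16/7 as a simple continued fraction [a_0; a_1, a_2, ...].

[2; 3, 2]

Run the Euclidean algorithm on 16 and 7; the successive quotients are the partial quotients a_0, a_1, ... (each step inverts the fractional part left over by the previous one):
  16 = 2*7 + 2, so a_0 = 2.
  7 = 3*2 + 1, so a_1 = 3.
  2 = 2*1 + 0, so a_2 = 2.
The remainder reaches 0 after 3 divisions, so the expansion has 3 partial quotients, read off in order.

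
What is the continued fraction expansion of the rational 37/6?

[6; 6]

Run the Euclidean algorithm on 37 and 6; the successive quotients are the partial quotients a_0, a_1, ... (each step inverts the fractional part left over by the previous one):
  37 = 6*6 + 1, so a_0 = 6.
  6 = 6*1 + 0, so a_1 = 6.
The remainder reaches 0 after 2 divisions, so the expansion has 2 partial quotients, read off in order.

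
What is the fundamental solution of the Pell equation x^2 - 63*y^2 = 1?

First expand sqrt(63) as a continued fraction. With x_i = (sqrt(63) + m_i)/d_i and (m_0, d_0) = (0, 1): a_0 = floor(sqrt(63)) = 7, since 7^2 = 49 <= 63 < 64 = 8^2.
Iterate m_{i+1} = d_i*a_i - m_i, d_{i+1} = (63 - m_{i+1}^2)/d_i, a_{i+1} = floor((a_0 + m_{i+1})/d_{i+1}):
  m_1 = 1*7 - 0 = 7, d_1 = (63 - 7^2)/1 = 14/1 = 14, a_1 = floor((7 + 7)/14) = 1.
  m_2 = 14*1 - 7 = 7, d_2 = (63 - 7^2)/14 = 14/14 = 1, a_2 = floor((7 + 7)/1) = 14.
  m_3 = 1*14 - 7 = 7, d_3 = (63 - 7^2)/1 = 14/1 = 14: (m_3, d_3) = (m_1, d_1) = (7, 14), so from here the quotients repeat a_1, a_2; the period length is 2.
So sqrt(63) = [7; (1, 14)] with period length k = 2.
k is even, so the fundamental solution of x^2 - 63y^2 = 1 is (p_{k-1}, q_{k-1}) = (p_1, q_1); compute convergents through index 1.
Convergents (p_i = a_i*p_{i-1} + p_{i-2}, q_i = a_i*q_{i-1} + q_{i-2} with p_{-2}=0, p_{-1}=1, q_{-2}=1, q_{-1}=0):
  i=0: a_0=7, p_0 = 7*1 + 0 = 7, q_0 = 7*0 + 1 = 1.
  i=1: a_1=1, p_1 = 1*7 + 1 = 8, q_1 = 1*1 + 0 = 1.
Check: 8^2 - 63*1^2 = 64 - 63 = 1, so (x, y) = (8, 1) solves the equation, and by the theorem it is the least positive solution.

(x, y) = (8, 1)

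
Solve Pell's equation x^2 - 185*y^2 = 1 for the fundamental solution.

(x, y) = (9249, 680)

First expand sqrt(185) as a continued fraction. With x_i = (sqrt(185) + m_i)/d_i and (m_0, d_0) = (0, 1): a_0 = floor(sqrt(185)) = 13, since 13^2 = 169 <= 185 < 196 = 14^2.
Iterate m_{i+1} = d_i*a_i - m_i, d_{i+1} = (185 - m_{i+1}^2)/d_i, a_{i+1} = floor((a_0 + m_{i+1})/d_{i+1}):
  m_1 = 1*13 - 0 = 13, d_1 = (185 - 13^2)/1 = 16/1 = 16, a_1 = floor((13 + 13)/16) = 1.
  m_2 = 16*1 - 13 = 3, d_2 = (185 - 3^2)/16 = 176/16 = 11, a_2 = floor((13 + 3)/11) = 1.
  m_3 = 11*1 - 3 = 8, d_3 = (185 - 8^2)/11 = 121/11 = 11, a_3 = floor((13 + 8)/11) = 1.
  m_4 = 11*1 - 8 = 3, d_4 = (185 - 3^2)/11 = 176/11 = 16, a_4 = floor((13 + 3)/16) = 1.
  m_5 = 16*1 - 3 = 13, d_5 = (185 - 13^2)/16 = 16/16 = 1, a_5 = floor((13 + 13)/1) = 26.
  m_6 = 1*26 - 13 = 13, d_6 = (185 - 13^2)/1 = 16/1 = 16: (m_6, d_6) = (m_1, d_1) = (13, 16), so from here the quotients repeat a_1, ..., a_5; the period length is 5.
So sqrt(185) = [13; (1, 1, 1, 1, 26)] with period length k = 5.
k is odd, so (p_{k-1}, q_{k-1}) only solves x^2 - 185y^2 = -1 and the fundamental solution of x^2 - 185y^2 = 1 is (p_{2k-1}, q_{2k-1}) = (p_9, q_9); compute convergents through index 9, running through the period twice.
Convergents (p_i = a_i*p_{i-1} + p_{i-2}, q_i = a_i*q_{i-1} + q_{i-2} with p_{-2}=0, p_{-1}=1, q_{-2}=1, q_{-1}=0):
  i=0: a_0=13, p_0 = 13*1 + 0 = 13, q_0 = 13*0 + 1 = 1.
  i=1: a_1=1, p_1 = 1*13 + 1 = 14, q_1 = 1*1 + 0 = 1.
  i=2: a_2=1, p_2 = 1*14 + 13 = 27, q_2 = 1*1 + 1 = 2.
  i=3: a_3=1, p_3 = 1*27 + 14 = 41, q_3 = 1*2 + 1 = 3.
  i=4: a_4=1, p_4 = 1*41 + 27 = 68, q_4 = 1*3 + 2 = 5.
  i=5: a_5=26, p_5 = 26*68 + 41 = 1809, q_5 = 26*5 + 3 = 133.
  i=6: a_6=1, p_6 = 1*1809 + 68 = 1877, q_6 = 1*133 + 5 = 138.
  i=7: a_7=1, p_7 = 1*1877 + 1809 = 3686, q_7 = 1*138 + 133 = 271.
  i=8: a_8=1, p_8 = 1*3686 + 1877 = 5563, q_8 = 1*271 + 138 = 409.
  i=9: a_9=1, p_9 = 1*5563 + 3686 = 9249, q_9 = 1*409 + 271 = 680.
Indeed p_4^2 - 185*q_4^2 = 4624 - 4625 = -1, not +1.
Check: 9249^2 - 185*680^2 = 85544001 - 85544000 = 1, so (x, y) = (9249, 680) solves the equation, and by the theorem it is the least positive solution.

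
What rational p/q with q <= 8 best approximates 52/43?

Expand x = 52/43 as a continued fraction with the Euclidean algorithm:
  52 = 1*43 + 9, so a_0 = 1.
  43 = 4*9 + 7, so a_1 = 4.
  9 = 1*7 + 2, so a_2 = 1.
  7 = 3*2 + 1, so a_3 = 3.
  2 = 2*1 + 0, so a_4 = 2.
so x = [1; 4, 1, 3, 2].
Convergents (p_i = a_i*p_{i-1} + p_{i-2}, q_i = a_i*q_{i-1} + q_{i-2} with p_{-2}=0, p_{-1}=1, q_{-2}=1, q_{-1}=0), until the denominator exceeds 8:
  i=0: a_0=1, p_0 = 1*1 + 0 = 1, q_0 = 1*0 + 1 = 1.
  i=1: a_1=4, p_1 = 4*1 + 1 = 5, q_1 = 4*1 + 0 = 4.
  i=2: a_2=1, p_2 = 1*5 + 1 = 6, q_2 = 1*4 + 1 = 5.
  i=3: a_3=3, p_3 = 3*6 + 5 = 23, q_3 = 3*5 + 4 = 19.
q_3 = 19 > 8, so the last convergent with denominator <= 8 is p_2/q_2 = 6/5.
The closest fraction with denominator <= 8 is either p_2/q_2 or the intermediate fraction (k*p_2 + p_1)/(k*q_2 + q_1) with the largest k >= 1 whose denominator stays <= 8; these approach x as k grows, and every other convergent or intermediate fraction in range is farther away.
Largest k: floor((8 - q_1)/q_2) = floor((8 - 4)/5) = 0.
Since k = 0, no intermediate fraction beyond p_2/q_2 has denominator <= 8, so the convergent 6/5 is the closest (its error is |52*5 - 6*43|/(43*5) = 2/215).

6/5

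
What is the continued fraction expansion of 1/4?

Run the Euclidean algorithm on 1 and 4; the successive quotients are the partial quotients a_0, a_1, ... (each step inverts the fractional part left over by the previous one):
  1 = 0*4 + 1, so a_0 = 0.
  4 = 4*1 + 0, so a_1 = 4.
The remainder reaches 0 after 2 divisions, so the expansion has 2 partial quotients, read off in order.

[0; 4]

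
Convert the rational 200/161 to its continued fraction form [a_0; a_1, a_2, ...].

Run the Euclidean algorithm on 200 and 161; the successive quotients are the partial quotients a_0, a_1, ... (each step inverts the fractional part left over by the previous one):
  200 = 1*161 + 39, so a_0 = 1.
  161 = 4*39 + 5, so a_1 = 4.
  39 = 7*5 + 4, so a_2 = 7.
  5 = 1*4 + 1, so a_3 = 1.
  4 = 4*1 + 0, so a_4 = 4.
The remainder reaches 0 after 5 divisions, so the expansion has 5 partial quotients, read off in order.

[1; 4, 7, 1, 4]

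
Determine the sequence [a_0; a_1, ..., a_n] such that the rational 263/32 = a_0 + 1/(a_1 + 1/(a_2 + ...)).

[8; 4, 1, 1, 3]

Run the Euclidean algorithm on 263 and 32; the successive quotients are the partial quotients a_0, a_1, ... (each step inverts the fractional part left over by the previous one):
  263 = 8*32 + 7, so a_0 = 8.
  32 = 4*7 + 4, so a_1 = 4.
  7 = 1*4 + 3, so a_2 = 1.
  4 = 1*3 + 1, so a_3 = 1.
  3 = 3*1 + 0, so a_4 = 3.
The remainder reaches 0 after 5 divisions, so the expansion has 5 partial quotients, read off in order.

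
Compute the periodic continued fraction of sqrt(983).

Write x_i = (sqrt(983) + m_i)/d_i with (m_0, d_0) = (0, 1). a_0 = floor(sqrt(983)) = 31, since 31^2 = 961 <= 983 < 1024 = 32^2.
Iterate m_{i+1} = d_i*a_i - m_i, d_{i+1} = (983 - m_{i+1}^2)/d_i, a_{i+1} = floor((a_0 + m_{i+1})/d_{i+1}):
  m_1 = 1*31 - 0 = 31, d_1 = (983 - 31^2)/1 = 22/1 = 22, a_1 = floor((31 + 31)/22) = 2.
  m_2 = 22*2 - 31 = 13, d_2 = (983 - 13^2)/22 = 814/22 = 37, a_2 = floor((31 + 13)/37) = 1.
  m_3 = 37*1 - 13 = 24, d_3 = (983 - 24^2)/37 = 407/37 = 11, a_3 = floor((31 + 24)/11) = 5.
  m_4 = 11*5 - 24 = 31, d_4 = (983 - 31^2)/11 = 22/11 = 2, a_4 = floor((31 + 31)/2) = 31.
  m_5 = 2*31 - 31 = 31, d_5 = (983 - 31^2)/2 = 22/2 = 11, a_5 = floor((31 + 31)/11) = 5.
  m_6 = 11*5 - 31 = 24, d_6 = (983 - 24^2)/11 = 407/11 = 37, a_6 = floor((31 + 24)/37) = 1.
  m_7 = 37*1 - 24 = 13, d_7 = (983 - 13^2)/37 = 814/37 = 22, a_7 = floor((31 + 13)/22) = 2.
  m_8 = 22*2 - 13 = 31, d_8 = (983 - 31^2)/22 = 22/22 = 1, a_8 = floor((31 + 31)/1) = 62.
  m_9 = 1*62 - 31 = 31, d_9 = (983 - 31^2)/1 = 22/1 = 22: (m_9, d_9) = (m_1, d_1) = (31, 22), so from here the quotients repeat a_1, ..., a_8; the period length is 8.
Hence the expansion of sqrt(983) is a_0 = 31 followed by the repeating block 2, 1, 5, 31, 5, 1, 2, 62 (period 8).

[31; (2, 1, 5, 31, 5, 1, 2, 62)]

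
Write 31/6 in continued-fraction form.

[5; 6]

Run the Euclidean algorithm on 31 and 6; the successive quotients are the partial quotients a_0, a_1, ... (each step inverts the fractional part left over by the previous one):
  31 = 5*6 + 1, so a_0 = 5.
  6 = 6*1 + 0, so a_1 = 6.
The remainder reaches 0 after 2 divisions, so the expansion has 2 partial quotients, read off in order.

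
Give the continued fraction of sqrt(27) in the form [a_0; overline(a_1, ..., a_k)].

Write x_i = (sqrt(27) + m_i)/d_i with (m_0, d_0) = (0, 1). a_0 = floor(sqrt(27)) = 5, since 5^2 = 25 <= 27 < 36 = 6^2.
Iterate m_{i+1} = d_i*a_i - m_i, d_{i+1} = (27 - m_{i+1}^2)/d_i, a_{i+1} = floor((a_0 + m_{i+1})/d_{i+1}):
  m_1 = 1*5 - 0 = 5, d_1 = (27 - 5^2)/1 = 2/1 = 2, a_1 = floor((5 + 5)/2) = 5.
  m_2 = 2*5 - 5 = 5, d_2 = (27 - 5^2)/2 = 2/2 = 1, a_2 = floor((5 + 5)/1) = 10.
  m_3 = 1*10 - 5 = 5, d_3 = (27 - 5^2)/1 = 2/1 = 2: (m_3, d_3) = (m_1, d_1) = (5, 2), so from here the quotients repeat a_1, a_2; the period length is 2.
Hence the expansion of sqrt(27) is a_0 = 5 followed by the repeating block 5, 10 (period 2).

[5; overline(5, 10)]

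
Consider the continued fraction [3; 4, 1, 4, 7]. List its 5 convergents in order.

3/1, 13/4, 16/5, 77/24, 555/173

Using the convergent recurrence p_i = a_i*p_{i-1} + p_{i-2}, q_i = a_i*q_{i-1} + q_{i-2} with p_{-2}=0, p_{-1}=1, q_{-2}=1, q_{-1}=0:
  i=0: a_0=3, p_0 = 3*1 + 0 = 3, q_0 = 3*0 + 1 = 1.
  i=1: a_1=4, p_1 = 4*3 + 1 = 13, q_1 = 4*1 + 0 = 4.
  i=2: a_2=1, p_2 = 1*13 + 3 = 16, q_2 = 1*4 + 1 = 5.
  i=3: a_3=4, p_3 = 4*16 + 13 = 77, q_3 = 4*5 + 4 = 24.
  i=4: a_4=7, p_4 = 7*77 + 16 = 555, q_4 = 7*24 + 5 = 173.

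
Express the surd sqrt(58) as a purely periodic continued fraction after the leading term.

[7; (1, 1, 1, 1, 1, 1, 14)]

Write x_i = (sqrt(58) + m_i)/d_i with (m_0, d_0) = (0, 1). a_0 = floor(sqrt(58)) = 7, since 7^2 = 49 <= 58 < 64 = 8^2.
Iterate m_{i+1} = d_i*a_i - m_i, d_{i+1} = (58 - m_{i+1}^2)/d_i, a_{i+1} = floor((a_0 + m_{i+1})/d_{i+1}):
  m_1 = 1*7 - 0 = 7, d_1 = (58 - 7^2)/1 = 9/1 = 9, a_1 = floor((7 + 7)/9) = 1.
  m_2 = 9*1 - 7 = 2, d_2 = (58 - 2^2)/9 = 54/9 = 6, a_2 = floor((7 + 2)/6) = 1.
  m_3 = 6*1 - 2 = 4, d_3 = (58 - 4^2)/6 = 42/6 = 7, a_3 = floor((7 + 4)/7) = 1.
  m_4 = 7*1 - 4 = 3, d_4 = (58 - 3^2)/7 = 49/7 = 7, a_4 = floor((7 + 3)/7) = 1.
  m_5 = 7*1 - 3 = 4, d_5 = (58 - 4^2)/7 = 42/7 = 6, a_5 = floor((7 + 4)/6) = 1.
  m_6 = 6*1 - 4 = 2, d_6 = (58 - 2^2)/6 = 54/6 = 9, a_6 = floor((7 + 2)/9) = 1.
  m_7 = 9*1 - 2 = 7, d_7 = (58 - 7^2)/9 = 9/9 = 1, a_7 = floor((7 + 7)/1) = 14.
  m_8 = 1*14 - 7 = 7, d_8 = (58 - 7^2)/1 = 9/1 = 9: (m_8, d_8) = (m_1, d_1) = (7, 9), so from here the quotients repeat a_1, ..., a_7; the period length is 7.
Hence the expansion of sqrt(58) is a_0 = 7 followed by the repeating block 1, 1, 1, 1, 1, 1, 14 (period 7).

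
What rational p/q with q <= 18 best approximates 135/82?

28/17

Expand x = 135/82 as a continued fraction with the Euclidean algorithm:
  135 = 1*82 + 53, so a_0 = 1.
  82 = 1*53 + 29, so a_1 = 1.
  53 = 1*29 + 24, so a_2 = 1.
  29 = 1*24 + 5, so a_3 = 1.
  24 = 4*5 + 4, so a_4 = 4.
  5 = 1*4 + 1, so a_5 = 1.
  4 = 4*1 + 0, so a_6 = 4.
so x = [1; 1, 1, 1, 4, 1, 4].
Convergents (p_i = a_i*p_{i-1} + p_{i-2}, q_i = a_i*q_{i-1} + q_{i-2} with p_{-2}=0, p_{-1}=1, q_{-2}=1, q_{-1}=0), until the denominator exceeds 18:
  i=0: a_0=1, p_0 = 1*1 + 0 = 1, q_0 = 1*0 + 1 = 1.
  i=1: a_1=1, p_1 = 1*1 + 1 = 2, q_1 = 1*1 + 0 = 1.
  i=2: a_2=1, p_2 = 1*2 + 1 = 3, q_2 = 1*1 + 1 = 2.
  i=3: a_3=1, p_3 = 1*3 + 2 = 5, q_3 = 1*2 + 1 = 3.
  i=4: a_4=4, p_4 = 4*5 + 3 = 23, q_4 = 4*3 + 2 = 14.
  i=5: a_5=1, p_5 = 1*23 + 5 = 28, q_5 = 1*14 + 3 = 17.
  i=6: a_6=4, p_6 = 4*28 + 23 = 135, q_6 = 4*17 + 14 = 82.
q_6 = 82 > 18, so the last convergent with denominator <= 18 is p_5/q_5 = 28/17.
The closest fraction with denominator <= 18 is either p_5/q_5 or the intermediate fraction (k*p_5 + p_4)/(k*q_5 + q_4) with the largest k >= 1 whose denominator stays <= 18; these approach x as k grows, and every other convergent or intermediate fraction in range is farther away.
Largest k: floor((18 - q_4)/q_5) = floor((18 - 14)/17) = 0.
Since k = 0, no intermediate fraction beyond p_5/q_5 has denominator <= 18, so the convergent 28/17 is the closest (its error is |135*17 - 28*82|/(82*17) = 1/1394).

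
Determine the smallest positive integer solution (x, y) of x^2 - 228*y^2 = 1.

First expand sqrt(228) as a continued fraction. With x_i = (sqrt(228) + m_i)/d_i and (m_0, d_0) = (0, 1): a_0 = floor(sqrt(228)) = 15, since 15^2 = 225 <= 228 < 256 = 16^2.
Iterate m_{i+1} = d_i*a_i - m_i, d_{i+1} = (228 - m_{i+1}^2)/d_i, a_{i+1} = floor((a_0 + m_{i+1})/d_{i+1}):
  m_1 = 1*15 - 0 = 15, d_1 = (228 - 15^2)/1 = 3/1 = 3, a_1 = floor((15 + 15)/3) = 10.
  m_2 = 3*10 - 15 = 15, d_2 = (228 - 15^2)/3 = 3/3 = 1, a_2 = floor((15 + 15)/1) = 30.
  m_3 = 1*30 - 15 = 15, d_3 = (228 - 15^2)/1 = 3/1 = 3: (m_3, d_3) = (m_1, d_1) = (15, 3), so from here the quotients repeat a_1, a_2; the period length is 2.
So sqrt(228) = [15; (10, 30)] with period length k = 2.
k is even, so the fundamental solution of x^2 - 228y^2 = 1 is (p_{k-1}, q_{k-1}) = (p_1, q_1); compute convergents through index 1.
Convergents (p_i = a_i*p_{i-1} + p_{i-2}, q_i = a_i*q_{i-1} + q_{i-2} with p_{-2}=0, p_{-1}=1, q_{-2}=1, q_{-1}=0):
  i=0: a_0=15, p_0 = 15*1 + 0 = 15, q_0 = 15*0 + 1 = 1.
  i=1: a_1=10, p_1 = 10*15 + 1 = 151, q_1 = 10*1 + 0 = 10.
Check: 151^2 - 228*10^2 = 22801 - 22800 = 1, so (x, y) = (151, 10) solves the equation, and by the theorem it is the least positive solution.

(x, y) = (151, 10)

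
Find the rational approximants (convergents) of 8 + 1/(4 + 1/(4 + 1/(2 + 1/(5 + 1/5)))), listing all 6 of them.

Using the convergent recurrence p_i = a_i*p_{i-1} + p_{i-2}, q_i = a_i*q_{i-1} + q_{i-2} with p_{-2}=0, p_{-1}=1, q_{-2}=1, q_{-1}=0:
  i=0: a_0=8, p_0 = 8*1 + 0 = 8, q_0 = 8*0 + 1 = 1.
  i=1: a_1=4, p_1 = 4*8 + 1 = 33, q_1 = 4*1 + 0 = 4.
  i=2: a_2=4, p_2 = 4*33 + 8 = 140, q_2 = 4*4 + 1 = 17.
  i=3: a_3=2, p_3 = 2*140 + 33 = 313, q_3 = 2*17 + 4 = 38.
  i=4: a_4=5, p_4 = 5*313 + 140 = 1705, q_4 = 5*38 + 17 = 207.
  i=5: a_5=5, p_5 = 5*1705 + 313 = 8838, q_5 = 5*207 + 38 = 1073.

8/1, 33/4, 140/17, 313/38, 1705/207, 8838/1073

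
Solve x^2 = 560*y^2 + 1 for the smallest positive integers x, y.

(x, y) = (71, 3)

First expand sqrt(560) as a continued fraction. With x_i = (sqrt(560) + m_i)/d_i and (m_0, d_0) = (0, 1): a_0 = floor(sqrt(560)) = 23, since 23^2 = 529 <= 560 < 576 = 24^2.
Iterate m_{i+1} = d_i*a_i - m_i, d_{i+1} = (560 - m_{i+1}^2)/d_i, a_{i+1} = floor((a_0 + m_{i+1})/d_{i+1}):
  m_1 = 1*23 - 0 = 23, d_1 = (560 - 23^2)/1 = 31/1 = 31, a_1 = floor((23 + 23)/31) = 1.
  m_2 = 31*1 - 23 = 8, d_2 = (560 - 8^2)/31 = 496/31 = 16, a_2 = floor((23 + 8)/16) = 1.
  m_3 = 16*1 - 8 = 8, d_3 = (560 - 8^2)/16 = 496/16 = 31, a_3 = floor((23 + 8)/31) = 1.
  m_4 = 31*1 - 8 = 23, d_4 = (560 - 23^2)/31 = 31/31 = 1, a_4 = floor((23 + 23)/1) = 46.
  m_5 = 1*46 - 23 = 23, d_5 = (560 - 23^2)/1 = 31/1 = 31: (m_5, d_5) = (m_1, d_1) = (23, 31), so from here the quotients repeat a_1, ..., a_4; the period length is 4.
So sqrt(560) = [23; (1, 1, 1, 46)] with period length k = 4.
k is even, so the fundamental solution of x^2 - 560y^2 = 1 is (p_{k-1}, q_{k-1}) = (p_3, q_3); compute convergents through index 3.
Convergents (p_i = a_i*p_{i-1} + p_{i-2}, q_i = a_i*q_{i-1} + q_{i-2} with p_{-2}=0, p_{-1}=1, q_{-2}=1, q_{-1}=0):
  i=0: a_0=23, p_0 = 23*1 + 0 = 23, q_0 = 23*0 + 1 = 1.
  i=1: a_1=1, p_1 = 1*23 + 1 = 24, q_1 = 1*1 + 0 = 1.
  i=2: a_2=1, p_2 = 1*24 + 23 = 47, q_2 = 1*1 + 1 = 2.
  i=3: a_3=1, p_3 = 1*47 + 24 = 71, q_3 = 1*2 + 1 = 3.
Check: 71^2 - 560*3^2 = 5041 - 5040 = 1, so (x, y) = (71, 3) solves the equation, and by the theorem it is the least positive solution.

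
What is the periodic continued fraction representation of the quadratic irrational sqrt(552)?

[23; (2, 46)]

Write x_i = (sqrt(552) + m_i)/d_i with (m_0, d_0) = (0, 1). a_0 = floor(sqrt(552)) = 23, since 23^2 = 529 <= 552 < 576 = 24^2.
Iterate m_{i+1} = d_i*a_i - m_i, d_{i+1} = (552 - m_{i+1}^2)/d_i, a_{i+1} = floor((a_0 + m_{i+1})/d_{i+1}):
  m_1 = 1*23 - 0 = 23, d_1 = (552 - 23^2)/1 = 23/1 = 23, a_1 = floor((23 + 23)/23) = 2.
  m_2 = 23*2 - 23 = 23, d_2 = (552 - 23^2)/23 = 23/23 = 1, a_2 = floor((23 + 23)/1) = 46.
  m_3 = 1*46 - 23 = 23, d_3 = (552 - 23^2)/1 = 23/1 = 23: (m_3, d_3) = (m_1, d_1) = (23, 23), so from here the quotients repeat a_1, a_2; the period length is 2.
Hence the expansion of sqrt(552) is a_0 = 23 followed by the repeating block 2, 46 (period 2).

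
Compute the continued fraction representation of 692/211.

[3; 3, 1, 1, 2, 1, 3, 2]

Run the Euclidean algorithm on 692 and 211; the successive quotients are the partial quotients a_0, a_1, ... (each step inverts the fractional part left over by the previous one):
  692 = 3*211 + 59, so a_0 = 3.
  211 = 3*59 + 34, so a_1 = 3.
  59 = 1*34 + 25, so a_2 = 1.
  34 = 1*25 + 9, so a_3 = 1.
  25 = 2*9 + 7, so a_4 = 2.
  9 = 1*7 + 2, so a_5 = 1.
  7 = 3*2 + 1, so a_6 = 3.
  2 = 2*1 + 0, so a_7 = 2.
The remainder reaches 0 after 8 divisions, so the expansion has 8 partial quotients, read off in order.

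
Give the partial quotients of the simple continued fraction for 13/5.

Run the Euclidean algorithm on 13 and 5; the successive quotients are the partial quotients a_0, a_1, ... (each step inverts the fractional part left over by the previous one):
  13 = 2*5 + 3, so a_0 = 2.
  5 = 1*3 + 2, so a_1 = 1.
  3 = 1*2 + 1, so a_2 = 1.
  2 = 2*1 + 0, so a_3 = 2.
The remainder reaches 0 after 4 divisions, so the expansion has 4 partial quotients, read off in order.

[2; 1, 1, 2]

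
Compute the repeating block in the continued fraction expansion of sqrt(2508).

[50; (12, 1, 1, 24, 1, 1, 12, 100)]

Write x_i = (sqrt(2508) + m_i)/d_i with (m_0, d_0) = (0, 1). a_0 = floor(sqrt(2508)) = 50, since 50^2 = 2500 <= 2508 < 2601 = 51^2.
Iterate m_{i+1} = d_i*a_i - m_i, d_{i+1} = (2508 - m_{i+1}^2)/d_i, a_{i+1} = floor((a_0 + m_{i+1})/d_{i+1}):
  m_1 = 1*50 - 0 = 50, d_1 = (2508 - 50^2)/1 = 8/1 = 8, a_1 = floor((50 + 50)/8) = 12.
  m_2 = 8*12 - 50 = 46, d_2 = (2508 - 46^2)/8 = 392/8 = 49, a_2 = floor((50 + 46)/49) = 1.
  m_3 = 49*1 - 46 = 3, d_3 = (2508 - 3^2)/49 = 2499/49 = 51, a_3 = floor((50 + 3)/51) = 1.
  m_4 = 51*1 - 3 = 48, d_4 = (2508 - 48^2)/51 = 204/51 = 4, a_4 = floor((50 + 48)/4) = 24.
  m_5 = 4*24 - 48 = 48, d_5 = (2508 - 48^2)/4 = 204/4 = 51, a_5 = floor((50 + 48)/51) = 1.
  m_6 = 51*1 - 48 = 3, d_6 = (2508 - 3^2)/51 = 2499/51 = 49, a_6 = floor((50 + 3)/49) = 1.
  m_7 = 49*1 - 3 = 46, d_7 = (2508 - 46^2)/49 = 392/49 = 8, a_7 = floor((50 + 46)/8) = 12.
  m_8 = 8*12 - 46 = 50, d_8 = (2508 - 50^2)/8 = 8/8 = 1, a_8 = floor((50 + 50)/1) = 100.
  m_9 = 1*100 - 50 = 50, d_9 = (2508 - 50^2)/1 = 8/1 = 8: (m_9, d_9) = (m_1, d_1) = (50, 8), so from here the quotients repeat a_1, ..., a_8; the period length is 8.
Hence the expansion of sqrt(2508) is a_0 = 50 followed by the repeating block 12, 1, 1, 24, 1, 1, 12, 100 (period 8).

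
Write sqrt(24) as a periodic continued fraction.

[4; (1, 8)]

Write x_i = (sqrt(24) + m_i)/d_i with (m_0, d_0) = (0, 1). a_0 = floor(sqrt(24)) = 4, since 4^2 = 16 <= 24 < 25 = 5^2.
Iterate m_{i+1} = d_i*a_i - m_i, d_{i+1} = (24 - m_{i+1}^2)/d_i, a_{i+1} = floor((a_0 + m_{i+1})/d_{i+1}):
  m_1 = 1*4 - 0 = 4, d_1 = (24 - 4^2)/1 = 8/1 = 8, a_1 = floor((4 + 4)/8) = 1.
  m_2 = 8*1 - 4 = 4, d_2 = (24 - 4^2)/8 = 8/8 = 1, a_2 = floor((4 + 4)/1) = 8.
  m_3 = 1*8 - 4 = 4, d_3 = (24 - 4^2)/1 = 8/1 = 8: (m_3, d_3) = (m_1, d_1) = (4, 8), so from here the quotients repeat a_1, a_2; the period length is 2.
Hence the expansion of sqrt(24) is a_0 = 4 followed by the repeating block 1, 8 (period 2).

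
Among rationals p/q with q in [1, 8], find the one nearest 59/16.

Expand x = 59/16 as a continued fraction with the Euclidean algorithm:
  59 = 3*16 + 11, so a_0 = 3.
  16 = 1*11 + 5, so a_1 = 1.
  11 = 2*5 + 1, so a_2 = 2.
  5 = 5*1 + 0, so a_3 = 5.
so x = [3; 1, 2, 5].
Convergents (p_i = a_i*p_{i-1} + p_{i-2}, q_i = a_i*q_{i-1} + q_{i-2} with p_{-2}=0, p_{-1}=1, q_{-2}=1, q_{-1}=0), until the denominator exceeds 8:
  i=0: a_0=3, p_0 = 3*1 + 0 = 3, q_0 = 3*0 + 1 = 1.
  i=1: a_1=1, p_1 = 1*3 + 1 = 4, q_1 = 1*1 + 0 = 1.
  i=2: a_2=2, p_2 = 2*4 + 3 = 11, q_2 = 2*1 + 1 = 3.
  i=3: a_3=5, p_3 = 5*11 + 4 = 59, q_3 = 5*3 + 1 = 16.
q_3 = 16 > 8, so the last convergent with denominator <= 8 is p_2/q_2 = 11/3.
The closest fraction with denominator <= 8 is either p_2/q_2 or the intermediate fraction (k*p_2 + p_1)/(k*q_2 + q_1) with the largest k >= 1 whose denominator stays <= 8; these approach x as k grows, and every other convergent or intermediate fraction in range is farther away.
Largest k: floor((8 - q_1)/q_2) = floor((8 - 1)/3) = 2.
That gives (2*11 + 4)/(2*3 + 1) = 26/7.
Compare the errors: |x - 11/3| = |59*3 - 11*16|/(16*3) = 1/48, and |x - 26/7| = |59*7 - 26*16|/(16*7) = 3/112.
Cross-multiplying, 1*112 = 112 < 144 = 3*48, so 1/48 is smaller: the convergent 11/3 is closer to x than 26/7.

11/3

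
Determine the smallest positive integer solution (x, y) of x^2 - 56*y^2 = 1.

(x, y) = (15, 2)

First expand sqrt(56) as a continued fraction. With x_i = (sqrt(56) + m_i)/d_i and (m_0, d_0) = (0, 1): a_0 = floor(sqrt(56)) = 7, since 7^2 = 49 <= 56 < 64 = 8^2.
Iterate m_{i+1} = d_i*a_i - m_i, d_{i+1} = (56 - m_{i+1}^2)/d_i, a_{i+1} = floor((a_0 + m_{i+1})/d_{i+1}):
  m_1 = 1*7 - 0 = 7, d_1 = (56 - 7^2)/1 = 7/1 = 7, a_1 = floor((7 + 7)/7) = 2.
  m_2 = 7*2 - 7 = 7, d_2 = (56 - 7^2)/7 = 7/7 = 1, a_2 = floor((7 + 7)/1) = 14.
  m_3 = 1*14 - 7 = 7, d_3 = (56 - 7^2)/1 = 7/1 = 7: (m_3, d_3) = (m_1, d_1) = (7, 7), so from here the quotients repeat a_1, a_2; the period length is 2.
So sqrt(56) = [7; (2, 14)] with period length k = 2.
k is even, so the fundamental solution of x^2 - 56y^2 = 1 is (p_{k-1}, q_{k-1}) = (p_1, q_1); compute convergents through index 1.
Convergents (p_i = a_i*p_{i-1} + p_{i-2}, q_i = a_i*q_{i-1} + q_{i-2} with p_{-2}=0, p_{-1}=1, q_{-2}=1, q_{-1}=0):
  i=0: a_0=7, p_0 = 7*1 + 0 = 7, q_0 = 7*0 + 1 = 1.
  i=1: a_1=2, p_1 = 2*7 + 1 = 15, q_1 = 2*1 + 0 = 2.
Check: 15^2 - 56*2^2 = 225 - 224 = 1, so (x, y) = (15, 2) solves the equation, and by the theorem it is the least positive solution.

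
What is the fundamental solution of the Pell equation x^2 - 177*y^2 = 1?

(x, y) = (62423, 4692)

First expand sqrt(177) as a continued fraction. With x_i = (sqrt(177) + m_i)/d_i and (m_0, d_0) = (0, 1): a_0 = floor(sqrt(177)) = 13, since 13^2 = 169 <= 177 < 196 = 14^2.
Iterate m_{i+1} = d_i*a_i - m_i, d_{i+1} = (177 - m_{i+1}^2)/d_i, a_{i+1} = floor((a_0 + m_{i+1})/d_{i+1}):
  m_1 = 1*13 - 0 = 13, d_1 = (177 - 13^2)/1 = 8/1 = 8, a_1 = floor((13 + 13)/8) = 3.
  m_2 = 8*3 - 13 = 11, d_2 = (177 - 11^2)/8 = 56/8 = 7, a_2 = floor((13 + 11)/7) = 3.
  m_3 = 7*3 - 11 = 10, d_3 = (177 - 10^2)/7 = 77/7 = 11, a_3 = floor((13 + 10)/11) = 2.
  m_4 = 11*2 - 10 = 12, d_4 = (177 - 12^2)/11 = 33/11 = 3, a_4 = floor((13 + 12)/3) = 8.
  m_5 = 3*8 - 12 = 12, d_5 = (177 - 12^2)/3 = 33/3 = 11, a_5 = floor((13 + 12)/11) = 2.
  m_6 = 11*2 - 12 = 10, d_6 = (177 - 10^2)/11 = 77/11 = 7, a_6 = floor((13 + 10)/7) = 3.
  m_7 = 7*3 - 10 = 11, d_7 = (177 - 11^2)/7 = 56/7 = 8, a_7 = floor((13 + 11)/8) = 3.
  m_8 = 8*3 - 11 = 13, d_8 = (177 - 13^2)/8 = 8/8 = 1, a_8 = floor((13 + 13)/1) = 26.
  m_9 = 1*26 - 13 = 13, d_9 = (177 - 13^2)/1 = 8/1 = 8: (m_9, d_9) = (m_1, d_1) = (13, 8), so from here the quotients repeat a_1, ..., a_8; the period length is 8.
So sqrt(177) = [13; (3, 3, 2, 8, 2, 3, 3, 26)] with period length k = 8.
k is even, so the fundamental solution of x^2 - 177y^2 = 1 is (p_{k-1}, q_{k-1}) = (p_7, q_7); compute convergents through index 7.
Convergents (p_i = a_i*p_{i-1} + p_{i-2}, q_i = a_i*q_{i-1} + q_{i-2} with p_{-2}=0, p_{-1}=1, q_{-2}=1, q_{-1}=0):
  i=0: a_0=13, p_0 = 13*1 + 0 = 13, q_0 = 13*0 + 1 = 1.
  i=1: a_1=3, p_1 = 3*13 + 1 = 40, q_1 = 3*1 + 0 = 3.
  i=2: a_2=3, p_2 = 3*40 + 13 = 133, q_2 = 3*3 + 1 = 10.
  i=3: a_3=2, p_3 = 2*133 + 40 = 306, q_3 = 2*10 + 3 = 23.
  i=4: a_4=8, p_4 = 8*306 + 133 = 2581, q_4 = 8*23 + 10 = 194.
  i=5: a_5=2, p_5 = 2*2581 + 306 = 5468, q_5 = 2*194 + 23 = 411.
  i=6: a_6=3, p_6 = 3*5468 + 2581 = 18985, q_6 = 3*411 + 194 = 1427.
  i=7: a_7=3, p_7 = 3*18985 + 5468 = 62423, q_7 = 3*1427 + 411 = 4692.
Check: 62423^2 - 177*4692^2 = 3896630929 - 3896630928 = 1, so (x, y) = (62423, 4692) solves the equation, and by the theorem it is the least positive solution.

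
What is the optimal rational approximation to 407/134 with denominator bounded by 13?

Expand x = 407/134 as a continued fraction with the Euclidean algorithm:
  407 = 3*134 + 5, so a_0 = 3.
  134 = 26*5 + 4, so a_1 = 26.
  5 = 1*4 + 1, so a_2 = 1.
  4 = 4*1 + 0, so a_3 = 4.
so x = [3; 26, 1, 4].
Convergents (p_i = a_i*p_{i-1} + p_{i-2}, q_i = a_i*q_{i-1} + q_{i-2} with p_{-2}=0, p_{-1}=1, q_{-2}=1, q_{-1}=0), until the denominator exceeds 13:
  i=0: a_0=3, p_0 = 3*1 + 0 = 3, q_0 = 3*0 + 1 = 1.
  i=1: a_1=26, p_1 = 26*3 + 1 = 79, q_1 = 26*1 + 0 = 26.
q_1 = 26 > 13, so the last convergent with denominator <= 13 is p_0/q_0 = 3/1.
The closest fraction with denominator <= 13 is either p_0/q_0 or the intermediate fraction (k*p_0 + p_{-1})/(k*q_0 + q_{-1}) with the largest k >= 1 whose denominator stays <= 13; these approach x as k grows, and every other convergent or intermediate fraction in range is farther away.
Largest k: floor((13 - q_{-1})/q_0) = floor((13 - 0)/1) = 13 (using the seeds p_{-1} = 1, q_{-1} = 0).
That gives (13*3 + 1)/(13*1 + 0) = 40/13.
Compare the errors: |x - 3/1| = |407*1 - 3*134|/(134*1) = 5/134, and |x - 40/13| = |407*13 - 40*134|/(134*13) = 69/1742.
Cross-multiplying, 5*1742 = 8710 < 9246 = 69*134, so 5/134 is smaller: the convergent 3/1 is closer to x than 40/13.

3/1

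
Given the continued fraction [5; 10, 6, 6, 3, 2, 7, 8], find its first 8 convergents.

5/1, 51/10, 311/61, 1917/376, 6062/1189, 14041/2754, 104349/20467, 848833/166490

Using the convergent recurrence p_i = a_i*p_{i-1} + p_{i-2}, q_i = a_i*q_{i-1} + q_{i-2} with p_{-2}=0, p_{-1}=1, q_{-2}=1, q_{-1}=0:
  i=0: a_0=5, p_0 = 5*1 + 0 = 5, q_0 = 5*0 + 1 = 1.
  i=1: a_1=10, p_1 = 10*5 + 1 = 51, q_1 = 10*1 + 0 = 10.
  i=2: a_2=6, p_2 = 6*51 + 5 = 311, q_2 = 6*10 + 1 = 61.
  i=3: a_3=6, p_3 = 6*311 + 51 = 1917, q_3 = 6*61 + 10 = 376.
  i=4: a_4=3, p_4 = 3*1917 + 311 = 6062, q_4 = 3*376 + 61 = 1189.
  i=5: a_5=2, p_5 = 2*6062 + 1917 = 14041, q_5 = 2*1189 + 376 = 2754.
  i=6: a_6=7, p_6 = 7*14041 + 6062 = 104349, q_6 = 7*2754 + 1189 = 20467.
  i=7: a_7=8, p_7 = 8*104349 + 14041 = 848833, q_7 = 8*20467 + 2754 = 166490.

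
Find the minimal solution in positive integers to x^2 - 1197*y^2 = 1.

(x, y) = (2588599, 74820)

First expand sqrt(1197) as a continued fraction. With x_i = (sqrt(1197) + m_i)/d_i and (m_0, d_0) = (0, 1): a_0 = floor(sqrt(1197)) = 34, since 34^2 = 1156 <= 1197 < 1225 = 35^2.
Iterate m_{i+1} = d_i*a_i - m_i, d_{i+1} = (1197 - m_{i+1}^2)/d_i, a_{i+1} = floor((a_0 + m_{i+1})/d_{i+1}):
  m_1 = 1*34 - 0 = 34, d_1 = (1197 - 34^2)/1 = 41/1 = 41, a_1 = floor((34 + 34)/41) = 1.
  m_2 = 41*1 - 34 = 7, d_2 = (1197 - 7^2)/41 = 1148/41 = 28, a_2 = floor((34 + 7)/28) = 1.
  m_3 = 28*1 - 7 = 21, d_3 = (1197 - 21^2)/28 = 756/28 = 27, a_3 = floor((34 + 21)/27) = 2.
  m_4 = 27*2 - 21 = 33, d_4 = (1197 - 33^2)/27 = 108/27 = 4, a_4 = floor((34 + 33)/4) = 16.
  m_5 = 4*16 - 33 = 31, d_5 = (1197 - 31^2)/4 = 236/4 = 59, a_5 = floor((34 + 31)/59) = 1.
  m_6 = 59*1 - 31 = 28, d_6 = (1197 - 28^2)/59 = 413/59 = 7, a_6 = floor((34 + 28)/7) = 8.
  m_7 = 7*8 - 28 = 28, d_7 = (1197 - 28^2)/7 = 413/7 = 59, a_7 = floor((34 + 28)/59) = 1.
  m_8 = 59*1 - 28 = 31, d_8 = (1197 - 31^2)/59 = 236/59 = 4, a_8 = floor((34 + 31)/4) = 16.
  m_9 = 4*16 - 31 = 33, d_9 = (1197 - 33^2)/4 = 108/4 = 27, a_9 = floor((34 + 33)/27) = 2.
  m_10 = 27*2 - 33 = 21, d_10 = (1197 - 21^2)/27 = 756/27 = 28, a_10 = floor((34 + 21)/28) = 1.
  m_11 = 28*1 - 21 = 7, d_11 = (1197 - 7^2)/28 = 1148/28 = 41, a_11 = floor((34 + 7)/41) = 1.
  m_12 = 41*1 - 7 = 34, d_12 = (1197 - 34^2)/41 = 41/41 = 1, a_12 = floor((34 + 34)/1) = 68.
  m_13 = 1*68 - 34 = 34, d_13 = (1197 - 34^2)/1 = 41/1 = 41: (m_13, d_13) = (m_1, d_1) = (34, 41), so from here the quotients repeat a_1, ..., a_12; the period length is 12.
So sqrt(1197) = [34; (1, 1, 2, 16, 1, 8, 1, 16, 2, 1, 1, 68)] with period length k = 12.
k is even, so the fundamental solution of x^2 - 1197y^2 = 1 is (p_{k-1}, q_{k-1}) = (p_11, q_11); compute convergents through index 11.
Convergents (p_i = a_i*p_{i-1} + p_{i-2}, q_i = a_i*q_{i-1} + q_{i-2} with p_{-2}=0, p_{-1}=1, q_{-2}=1, q_{-1}=0):
  i=0: a_0=34, p_0 = 34*1 + 0 = 34, q_0 = 34*0 + 1 = 1.
  i=1: a_1=1, p_1 = 1*34 + 1 = 35, q_1 = 1*1 + 0 = 1.
  i=2: a_2=1, p_2 = 1*35 + 34 = 69, q_2 = 1*1 + 1 = 2.
  i=3: a_3=2, p_3 = 2*69 + 35 = 173, q_3 = 2*2 + 1 = 5.
  i=4: a_4=16, p_4 = 16*173 + 69 = 2837, q_4 = 16*5 + 2 = 82.
  i=5: a_5=1, p_5 = 1*2837 + 173 = 3010, q_5 = 1*82 + 5 = 87.
  i=6: a_6=8, p_6 = 8*3010 + 2837 = 26917, q_6 = 8*87 + 82 = 778.
  i=7: a_7=1, p_7 = 1*26917 + 3010 = 29927, q_7 = 1*778 + 87 = 865.
  i=8: a_8=16, p_8 = 16*29927 + 26917 = 505749, q_8 = 16*865 + 778 = 14618.
  i=9: a_9=2, p_9 = 2*505749 + 29927 = 1041425, q_9 = 2*14618 + 865 = 30101.
  i=10: a_10=1, p_10 = 1*1041425 + 505749 = 1547174, q_10 = 1*30101 + 14618 = 44719.
  i=11: a_11=1, p_11 = 1*1547174 + 1041425 = 2588599, q_11 = 1*44719 + 30101 = 74820.
Check: 2588599^2 - 1197*74820^2 = 6700844782801 - 6700844782800 = 1, so (x, y) = (2588599, 74820) solves the equation, and by the theorem it is the least positive solution.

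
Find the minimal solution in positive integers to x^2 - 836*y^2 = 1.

(x, y) = (46551, 1610)

First expand sqrt(836) as a continued fraction. With x_i = (sqrt(836) + m_i)/d_i and (m_0, d_0) = (0, 1): a_0 = floor(sqrt(836)) = 28, since 28^2 = 784 <= 836 < 841 = 29^2.
Iterate m_{i+1} = d_i*a_i - m_i, d_{i+1} = (836 - m_{i+1}^2)/d_i, a_{i+1} = floor((a_0 + m_{i+1})/d_{i+1}):
  m_1 = 1*28 - 0 = 28, d_1 = (836 - 28^2)/1 = 52/1 = 52, a_1 = floor((28 + 28)/52) = 1.
  m_2 = 52*1 - 28 = 24, d_2 = (836 - 24^2)/52 = 260/52 = 5, a_2 = floor((28 + 24)/5) = 10.
  m_3 = 5*10 - 24 = 26, d_3 = (836 - 26^2)/5 = 160/5 = 32, a_3 = floor((28 + 26)/32) = 1.
  m_4 = 32*1 - 26 = 6, d_4 = (836 - 6^2)/32 = 800/32 = 25, a_4 = floor((28 + 6)/25) = 1.
  m_5 = 25*1 - 6 = 19, d_5 = (836 - 19^2)/25 = 475/25 = 19, a_5 = floor((28 + 19)/19) = 2.
  m_6 = 19*2 - 19 = 19, d_6 = (836 - 19^2)/19 = 475/19 = 25, a_6 = floor((28 + 19)/25) = 1.
  m_7 = 25*1 - 19 = 6, d_7 = (836 - 6^2)/25 = 800/25 = 32, a_7 = floor((28 + 6)/32) = 1.
  m_8 = 32*1 - 6 = 26, d_8 = (836 - 26^2)/32 = 160/32 = 5, a_8 = floor((28 + 26)/5) = 10.
  m_9 = 5*10 - 26 = 24, d_9 = (836 - 24^2)/5 = 260/5 = 52, a_9 = floor((28 + 24)/52) = 1.
  m_10 = 52*1 - 24 = 28, d_10 = (836 - 28^2)/52 = 52/52 = 1, a_10 = floor((28 + 28)/1) = 56.
  m_11 = 1*56 - 28 = 28, d_11 = (836 - 28^2)/1 = 52/1 = 52: (m_11, d_11) = (m_1, d_1) = (28, 52), so from here the quotients repeat a_1, ..., a_10; the period length is 10.
So sqrt(836) = [28; (1, 10, 1, 1, 2, 1, 1, 10, 1, 56)] with period length k = 10.
k is even, so the fundamental solution of x^2 - 836y^2 = 1 is (p_{k-1}, q_{k-1}) = (p_9, q_9); compute convergents through index 9.
Convergents (p_i = a_i*p_{i-1} + p_{i-2}, q_i = a_i*q_{i-1} + q_{i-2} with p_{-2}=0, p_{-1}=1, q_{-2}=1, q_{-1}=0):
  i=0: a_0=28, p_0 = 28*1 + 0 = 28, q_0 = 28*0 + 1 = 1.
  i=1: a_1=1, p_1 = 1*28 + 1 = 29, q_1 = 1*1 + 0 = 1.
  i=2: a_2=10, p_2 = 10*29 + 28 = 318, q_2 = 10*1 + 1 = 11.
  i=3: a_3=1, p_3 = 1*318 + 29 = 347, q_3 = 1*11 + 1 = 12.
  i=4: a_4=1, p_4 = 1*347 + 318 = 665, q_4 = 1*12 + 11 = 23.
  i=5: a_5=2, p_5 = 2*665 + 347 = 1677, q_5 = 2*23 + 12 = 58.
  i=6: a_6=1, p_6 = 1*1677 + 665 = 2342, q_6 = 1*58 + 23 = 81.
  i=7: a_7=1, p_7 = 1*2342 + 1677 = 4019, q_7 = 1*81 + 58 = 139.
  i=8: a_8=10, p_8 = 10*4019 + 2342 = 42532, q_8 = 10*139 + 81 = 1471.
  i=9: a_9=1, p_9 = 1*42532 + 4019 = 46551, q_9 = 1*1471 + 139 = 1610.
Check: 46551^2 - 836*1610^2 = 2166995601 - 2166995600 = 1, so (x, y) = (46551, 1610) solves the equation, and by the theorem it is the least positive solution.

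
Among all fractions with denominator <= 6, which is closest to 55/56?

1/1

Expand x = 55/56 as a continued fraction with the Euclidean algorithm:
  55 = 0*56 + 55, so a_0 = 0.
  56 = 1*55 + 1, so a_1 = 1.
  55 = 55*1 + 0, so a_2 = 55.
so x = [0; 1, 55].
Convergents (p_i = a_i*p_{i-1} + p_{i-2}, q_i = a_i*q_{i-1} + q_{i-2} with p_{-2}=0, p_{-1}=1, q_{-2}=1, q_{-1}=0), until the denominator exceeds 6:
  i=0: a_0=0, p_0 = 0*1 + 0 = 0, q_0 = 0*0 + 1 = 1.
  i=1: a_1=1, p_1 = 1*0 + 1 = 1, q_1 = 1*1 + 0 = 1.
  i=2: a_2=55, p_2 = 55*1 + 0 = 55, q_2 = 55*1 + 1 = 56.
q_2 = 56 > 6, so the last convergent with denominator <= 6 is p_1/q_1 = 1/1.
The closest fraction with denominator <= 6 is either p_1/q_1 or the intermediate fraction (k*p_1 + p_0)/(k*q_1 + q_0) with the largest k >= 1 whose denominator stays <= 6; these approach x as k grows, and every other convergent or intermediate fraction in range is farther away.
Largest k: floor((6 - q_0)/q_1) = floor((6 - 1)/1) = 5.
That gives (5*1 + 0)/(5*1 + 1) = 5/6.
Compare the errors: |x - 1/1| = |55*1 - 1*56|/(56*1) = 1/56, and |x - 5/6| = |55*6 - 5*56|/(56*6) = 50/336.
Cross-multiplying, 1*336 = 336 < 2800 = 50*56, so 1/56 is smaller: the convergent 1/1 is closer to x than 5/6.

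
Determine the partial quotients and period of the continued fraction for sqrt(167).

Write x_i = (sqrt(167) + m_i)/d_i with (m_0, d_0) = (0, 1). a_0 = floor(sqrt(167)) = 12, since 12^2 = 144 <= 167 < 169 = 13^2.
Iterate m_{i+1} = d_i*a_i - m_i, d_{i+1} = (167 - m_{i+1}^2)/d_i, a_{i+1} = floor((a_0 + m_{i+1})/d_{i+1}):
  m_1 = 1*12 - 0 = 12, d_1 = (167 - 12^2)/1 = 23/1 = 23, a_1 = floor((12 + 12)/23) = 1.
  m_2 = 23*1 - 12 = 11, d_2 = (167 - 11^2)/23 = 46/23 = 2, a_2 = floor((12 + 11)/2) = 11.
  m_3 = 2*11 - 11 = 11, d_3 = (167 - 11^2)/2 = 46/2 = 23, a_3 = floor((12 + 11)/23) = 1.
  m_4 = 23*1 - 11 = 12, d_4 = (167 - 12^2)/23 = 23/23 = 1, a_4 = floor((12 + 12)/1) = 24.
  m_5 = 1*24 - 12 = 12, d_5 = (167 - 12^2)/1 = 23/1 = 23: (m_5, d_5) = (m_1, d_1) = (12, 23), so from here the quotients repeat a_1, ..., a_4; the period length is 4.
Hence the expansion of sqrt(167) is a_0 = 12 followed by the repeating block 1, 11, 1, 24 (period 4).

[12; (1, 11, 1, 24)]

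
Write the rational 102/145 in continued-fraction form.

Run the Euclidean algorithm on 102 and 145; the successive quotients are the partial quotients a_0, a_1, ... (each step inverts the fractional part left over by the previous one):
  102 = 0*145 + 102, so a_0 = 0.
  145 = 1*102 + 43, so a_1 = 1.
  102 = 2*43 + 16, so a_2 = 2.
  43 = 2*16 + 11, so a_3 = 2.
  16 = 1*11 + 5, so a_4 = 1.
  11 = 2*5 + 1, so a_5 = 2.
  5 = 5*1 + 0, so a_6 = 5.
The remainder reaches 0 after 7 divisions, so the expansion has 7 partial quotients, read off in order.

[0; 1, 2, 2, 1, 2, 5]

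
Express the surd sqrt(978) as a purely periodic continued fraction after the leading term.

Write x_i = (sqrt(978) + m_i)/d_i with (m_0, d_0) = (0, 1). a_0 = floor(sqrt(978)) = 31, since 31^2 = 961 <= 978 < 1024 = 32^2.
Iterate m_{i+1} = d_i*a_i - m_i, d_{i+1} = (978 - m_{i+1}^2)/d_i, a_{i+1} = floor((a_0 + m_{i+1})/d_{i+1}):
  m_1 = 1*31 - 0 = 31, d_1 = (978 - 31^2)/1 = 17/1 = 17, a_1 = floor((31 + 31)/17) = 3.
  m_2 = 17*3 - 31 = 20, d_2 = (978 - 20^2)/17 = 578/17 = 34, a_2 = floor((31 + 20)/34) = 1.
  m_3 = 34*1 - 20 = 14, d_3 = (978 - 14^2)/34 = 782/34 = 23, a_3 = floor((31 + 14)/23) = 1.
  m_4 = 23*1 - 14 = 9, d_4 = (978 - 9^2)/23 = 897/23 = 39, a_4 = floor((31 + 9)/39) = 1.
  m_5 = 39*1 - 9 = 30, d_5 = (978 - 30^2)/39 = 78/39 = 2, a_5 = floor((31 + 30)/2) = 30.
  m_6 = 2*30 - 30 = 30, d_6 = (978 - 30^2)/2 = 78/2 = 39, a_6 = floor((31 + 30)/39) = 1.
  m_7 = 39*1 - 30 = 9, d_7 = (978 - 9^2)/39 = 897/39 = 23, a_7 = floor((31 + 9)/23) = 1.
  m_8 = 23*1 - 9 = 14, d_8 = (978 - 14^2)/23 = 782/23 = 34, a_8 = floor((31 + 14)/34) = 1.
  m_9 = 34*1 - 14 = 20, d_9 = (978 - 20^2)/34 = 578/34 = 17, a_9 = floor((31 + 20)/17) = 3.
  m_10 = 17*3 - 20 = 31, d_10 = (978 - 31^2)/17 = 17/17 = 1, a_10 = floor((31 + 31)/1) = 62.
  m_11 = 1*62 - 31 = 31, d_11 = (978 - 31^2)/1 = 17/1 = 17: (m_11, d_11) = (m_1, d_1) = (31, 17), so from here the quotients repeat a_1, ..., a_10; the period length is 10.
Hence the expansion of sqrt(978) is a_0 = 31 followed by the repeating block 3, 1, 1, 1, 30, 1, 1, 1, 3, 62 (period 10).

[31; (3, 1, 1, 1, 30, 1, 1, 1, 3, 62)]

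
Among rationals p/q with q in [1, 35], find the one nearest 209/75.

39/14

Expand x = 209/75 as a continued fraction with the Euclidean algorithm:
  209 = 2*75 + 59, so a_0 = 2.
  75 = 1*59 + 16, so a_1 = 1.
  59 = 3*16 + 11, so a_2 = 3.
  16 = 1*11 + 5, so a_3 = 1.
  11 = 2*5 + 1, so a_4 = 2.
  5 = 5*1 + 0, so a_5 = 5.
so x = [2; 1, 3, 1, 2, 5].
Convergents (p_i = a_i*p_{i-1} + p_{i-2}, q_i = a_i*q_{i-1} + q_{i-2} with p_{-2}=0, p_{-1}=1, q_{-2}=1, q_{-1}=0), until the denominator exceeds 35:
  i=0: a_0=2, p_0 = 2*1 + 0 = 2, q_0 = 2*0 + 1 = 1.
  i=1: a_1=1, p_1 = 1*2 + 1 = 3, q_1 = 1*1 + 0 = 1.
  i=2: a_2=3, p_2 = 3*3 + 2 = 11, q_2 = 3*1 + 1 = 4.
  i=3: a_3=1, p_3 = 1*11 + 3 = 14, q_3 = 1*4 + 1 = 5.
  i=4: a_4=2, p_4 = 2*14 + 11 = 39, q_4 = 2*5 + 4 = 14.
  i=5: a_5=5, p_5 = 5*39 + 14 = 209, q_5 = 5*14 + 5 = 75.
q_5 = 75 > 35, so the last convergent with denominator <= 35 is p_4/q_4 = 39/14.
The closest fraction with denominator <= 35 is either p_4/q_4 or the intermediate fraction (k*p_4 + p_3)/(k*q_4 + q_3) with the largest k >= 1 whose denominator stays <= 35; these approach x as k grows, and every other convergent or intermediate fraction in range is farther away.
Largest k: floor((35 - q_3)/q_4) = floor((35 - 5)/14) = 2.
That gives (2*39 + 14)/(2*14 + 5) = 92/33.
Compare the errors: |x - 39/14| = |209*14 - 39*75|/(75*14) = 1/1050, and |x - 92/33| = |209*33 - 92*75|/(75*33) = 3/2475.
Cross-multiplying, 1*2475 = 2475 < 3150 = 3*1050, so 1/1050 is smaller: the convergent 39/14 is closer to x than 92/33.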